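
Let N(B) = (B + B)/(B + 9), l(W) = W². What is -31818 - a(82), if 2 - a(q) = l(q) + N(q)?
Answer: -2283572/91 ≈ -25094.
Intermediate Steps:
N(B) = 2*B/(9 + B) (N(B) = (2*B)/(9 + B) = 2*B/(9 + B))
a(q) = 2 - q² - 2*q/(9 + q) (a(q) = 2 - (q² + 2*q/(9 + q)) = 2 + (-q² - 2*q/(9 + q)) = 2 - q² - 2*q/(9 + q))
-31818 - a(82) = -31818 - (18 - 1*82³ - 9*82²)/(9 + 82) = -31818 - (18 - 1*551368 - 9*6724)/91 = -31818 - (18 - 551368 - 60516)/91 = -31818 - (-611866)/91 = -31818 - 1*(-611866/91) = -31818 + 611866/91 = -2283572/91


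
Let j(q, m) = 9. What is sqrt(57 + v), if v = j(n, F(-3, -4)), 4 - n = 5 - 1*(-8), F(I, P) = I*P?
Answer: sqrt(66) ≈ 8.1240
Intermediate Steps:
n = -9 (n = 4 - (5 - 1*(-8)) = 4 - (5 + 8) = 4 - 1*13 = 4 - 13 = -9)
v = 9
sqrt(57 + v) = sqrt(57 + 9) = sqrt(66)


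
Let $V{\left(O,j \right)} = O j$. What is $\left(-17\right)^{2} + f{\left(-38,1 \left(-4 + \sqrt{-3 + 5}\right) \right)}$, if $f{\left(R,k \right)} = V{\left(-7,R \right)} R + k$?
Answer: $-9823 + \sqrt{2} \approx -9821.6$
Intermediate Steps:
$f{\left(R,k \right)} = k - 7 R^{2}$ ($f{\left(R,k \right)} = - 7 R R + k = - 7 R^{2} + k = k - 7 R^{2}$)
$\left(-17\right)^{2} + f{\left(-38,1 \left(-4 + \sqrt{-3 + 5}\right) \right)} = \left(-17\right)^{2} + \left(1 \left(-4 + \sqrt{-3 + 5}\right) - 7 \left(-38\right)^{2}\right) = 289 + \left(1 \left(-4 + \sqrt{2}\right) - 10108\right) = 289 - \left(10112 - \sqrt{2}\right) = -9823 + \sqrt{2}$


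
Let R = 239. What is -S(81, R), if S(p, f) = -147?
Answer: 147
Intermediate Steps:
-S(81, R) = -1*(-147) = 147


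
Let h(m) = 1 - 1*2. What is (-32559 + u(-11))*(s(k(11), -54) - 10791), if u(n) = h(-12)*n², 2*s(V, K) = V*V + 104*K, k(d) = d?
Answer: 442438180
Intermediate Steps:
h(m) = -1 (h(m) = 1 - 2 = -1)
s(V, K) = V²/2 + 52*K (s(V, K) = (V*V + 104*K)/2 = (V² + 104*K)/2 = V²/2 + 52*K)
u(n) = -n²
(-32559 + u(-11))*(s(k(11), -54) - 10791) = (-32559 - 1*(-11)²)*(((½)*11² + 52*(-54)) - 10791) = (-32559 - 1*121)*(((½)*121 - 2808) - 10791) = (-32559 - 121)*((121/2 - 2808) - 10791) = -32680*(-5495/2 - 10791) = -32680*(-27077/2) = 442438180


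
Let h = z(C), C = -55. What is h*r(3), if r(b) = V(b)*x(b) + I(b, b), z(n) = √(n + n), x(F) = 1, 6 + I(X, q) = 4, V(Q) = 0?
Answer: -2*I*√110 ≈ -20.976*I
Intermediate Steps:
I(X, q) = -2 (I(X, q) = -6 + 4 = -2)
z(n) = √2*√n (z(n) = √(2*n) = √2*√n)
h = I*√110 (h = √2*√(-55) = √2*(I*√55) = I*√110 ≈ 10.488*I)
r(b) = -2 (r(b) = 0*1 - 2 = 0 - 2 = -2)
h*r(3) = (I*√110)*(-2) = -2*I*√110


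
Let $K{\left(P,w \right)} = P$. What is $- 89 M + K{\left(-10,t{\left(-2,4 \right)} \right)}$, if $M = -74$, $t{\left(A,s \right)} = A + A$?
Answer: $6576$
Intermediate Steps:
$t{\left(A,s \right)} = 2 A$
$- 89 M + K{\left(-10,t{\left(-2,4 \right)} \right)} = \left(-89\right) \left(-74\right) - 10 = 6586 - 10 = 6576$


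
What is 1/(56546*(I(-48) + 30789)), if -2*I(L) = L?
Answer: 1/1742351898 ≈ 5.7394e-10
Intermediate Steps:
I(L) = -L/2
1/(56546*(I(-48) + 30789)) = 1/(56546*(-½*(-48) + 30789)) = 1/(56546*(24 + 30789)) = (1/56546)/30813 = (1/56546)*(1/30813) = 1/1742351898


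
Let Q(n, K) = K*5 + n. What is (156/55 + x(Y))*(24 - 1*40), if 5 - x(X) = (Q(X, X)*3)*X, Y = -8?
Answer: 1006864/55 ≈ 18307.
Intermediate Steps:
Q(n, K) = n + 5*K (Q(n, K) = 5*K + n = n + 5*K)
x(X) = 5 - 18*X² (x(X) = 5 - (X + 5*X)*3*X = 5 - (6*X)*3*X = 5 - 18*X*X = 5 - 18*X²)
(156/55 + x(Y))*(24 - 1*40) = (156/55 + (5 - 18*(-8)²))*(24 - 1*40) = (156*(1/55) + (5 - 18*64))*(24 - 40) = (156/55 + (5 - 1152))*(-16) = (156/55 - 1147)*(-16) = -62929/55*(-16) = 1006864/55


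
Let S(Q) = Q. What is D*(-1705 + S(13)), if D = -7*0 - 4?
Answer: 6768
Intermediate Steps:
D = -4 (D = 0 - 4 = -4)
D*(-1705 + S(13)) = -4*(-1705 + 13) = -4*(-1692) = 6768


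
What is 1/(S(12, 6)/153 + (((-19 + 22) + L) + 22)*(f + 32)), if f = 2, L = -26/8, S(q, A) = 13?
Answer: 306/226313 ≈ 0.0013521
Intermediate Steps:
L = -13/4 (L = -26*⅛ = -13/4 ≈ -3.2500)
1/(S(12, 6)/153 + (((-19 + 22) + L) + 22)*(f + 32)) = 1/(13/153 + (((-19 + 22) - 13/4) + 22)*(2 + 32)) = 1/(13*(1/153) + ((3 - 13/4) + 22)*34) = 1/(13/153 + (-¼ + 22)*34) = 1/(13/153 + (87/4)*34) = 1/(13/153 + 1479/2) = 1/(226313/306) = 306/226313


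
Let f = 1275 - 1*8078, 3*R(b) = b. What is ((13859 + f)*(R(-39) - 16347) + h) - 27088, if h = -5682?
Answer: -115468930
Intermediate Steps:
R(b) = b/3
f = -6803 (f = 1275 - 8078 = -6803)
((13859 + f)*(R(-39) - 16347) + h) - 27088 = ((13859 - 6803)*((1/3)*(-39) - 16347) - 5682) - 27088 = (7056*(-13 - 16347) - 5682) - 27088 = (7056*(-16360) - 5682) - 27088 = (-115436160 - 5682) - 27088 = -115441842 - 27088 = -115468930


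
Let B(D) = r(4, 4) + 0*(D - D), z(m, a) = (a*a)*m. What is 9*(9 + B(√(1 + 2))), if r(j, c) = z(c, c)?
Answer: 657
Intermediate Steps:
z(m, a) = m*a² (z(m, a) = a²*m = m*a²)
r(j, c) = c³ (r(j, c) = c*c² = c³)
B(D) = 64 (B(D) = 4³ + 0*(D - D) = 64 + 0*0 = 64 + 0 = 64)
9*(9 + B(√(1 + 2))) = 9*(9 + 64) = 9*73 = 657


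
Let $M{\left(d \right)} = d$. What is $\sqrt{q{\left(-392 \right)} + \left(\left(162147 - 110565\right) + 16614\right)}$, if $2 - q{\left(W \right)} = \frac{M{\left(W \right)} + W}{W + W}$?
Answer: $\sqrt{68197} \approx 261.15$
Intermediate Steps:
$q{\left(W \right)} = 1$ ($q{\left(W \right)} = 2 - \frac{W + W}{W + W} = 2 - \frac{2 W}{2 W} = 2 - 2 W \frac{1}{2 W} = 2 - 1 = 1$)
$\sqrt{q{\left(-392 \right)} + \left(\left(162147 - 110565\right) + 16614\right)} = \sqrt{1 + \left(\left(162147 - 110565\right) + 16614\right)} = \sqrt{1 + \left(51582 + 16614\right)} = \sqrt{1 + 68196} = \sqrt{68197}$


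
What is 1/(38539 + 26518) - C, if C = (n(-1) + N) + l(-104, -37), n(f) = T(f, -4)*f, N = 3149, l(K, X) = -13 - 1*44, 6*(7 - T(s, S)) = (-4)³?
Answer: -600020708/195171 ≈ -3074.3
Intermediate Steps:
T(s, S) = 53/3 (T(s, S) = 7 - ⅙*(-4)³ = 7 - ⅙*(-64) = 7 + 32/3 = 53/3)
l(K, X) = -57 (l(K, X) = -13 - 44 = -57)
n(f) = 53*f/3
C = 9223/3 (C = ((53/3)*(-1) + 3149) - 57 = (-53/3 + 3149) - 57 = 9394/3 - 57 = 9223/3 ≈ 3074.3)
1/(38539 + 26518) - C = 1/(38539 + 26518) - 1*9223/3 = 1/65057 - 9223/3 = -600020708/195171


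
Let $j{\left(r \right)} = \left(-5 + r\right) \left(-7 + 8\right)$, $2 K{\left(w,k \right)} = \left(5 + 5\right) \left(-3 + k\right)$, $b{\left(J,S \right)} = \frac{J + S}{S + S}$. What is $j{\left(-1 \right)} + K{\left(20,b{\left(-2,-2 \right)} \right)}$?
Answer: $-16$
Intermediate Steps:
$b{\left(J,S \right)} = \frac{J + S}{2 S}$
$K{\left(w,k \right)} = -15 + 5 k$ ($K{\left(w,k \right)} = \frac{\left(5 + 5\right) \left(-3 + k\right)}{2} = \frac{10 \left(-3 + k\right)}{2} = \frac{-30 + 10 k}{2} = -15 + 5 k$)
$j{\left(r \right)} = -5 + r$ ($j{\left(r \right)} = \left(-5 + r\right) 1 = -5 + r$)
$j{\left(-1 \right)} + K{\left(20,b{\left(-2,-2 \right)} \right)} = \left(-5 - 1\right) - \left(15 - 5 \frac{-2 - 2}{2 \left(-2\right)}\right) = -6 - \left(15 - 5 \cdot \frac{1}{2} \left(- \frac{1}{2}\right) \left(-4\right)\right) = -6 + \left(-15 + 5 \cdot 1\right) = -6 + \left(-15 + 5\right) = -6 - 10 = -16$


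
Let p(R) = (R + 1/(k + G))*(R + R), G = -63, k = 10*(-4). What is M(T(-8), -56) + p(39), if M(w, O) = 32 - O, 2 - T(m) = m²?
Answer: 322312/103 ≈ 3129.2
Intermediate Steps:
T(m) = 2 - m²
k = -40
p(R) = 2*R*(-1/103 + R) (p(R) = (R + 1/(-40 - 63))*(R + R) = (R + 1/(-103))*(2*R) = (R - 1/103)*(2*R) = (-1/103 + R)*(2*R) = 2*R*(-1/103 + R))
M(T(-8), -56) + p(39) = (32 - 1*(-56)) + (2/103)*39*(-1 + 103*39) = (32 + 56) + (2/103)*39*(-1 + 4017) = 88 + (2/103)*39*4016 = 88 + 313248/103 = 322312/103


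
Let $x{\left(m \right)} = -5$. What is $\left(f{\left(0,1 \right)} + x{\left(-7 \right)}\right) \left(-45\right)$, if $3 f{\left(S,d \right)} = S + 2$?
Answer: $195$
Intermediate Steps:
$f{\left(S,d \right)} = \frac{2}{3} + \frac{S}{3}$ ($f{\left(S,d \right)} = \frac{S + 2}{3} = \frac{2 + S}{3} = \frac{2}{3} + \frac{S}{3}$)
$\left(f{\left(0,1 \right)} + x{\left(-7 \right)}\right) \left(-45\right) = \left(\left(\frac{2}{3} + \frac{1}{3} \cdot 0\right) - 5\right) \left(-45\right) = \left(\left(\frac{2}{3} + 0\right) - 5\right) \left(-45\right) = \left(\frac{2}{3} - 5\right) \left(-45\right) = \left(- \frac{13}{3}\right) \left(-45\right) = 195$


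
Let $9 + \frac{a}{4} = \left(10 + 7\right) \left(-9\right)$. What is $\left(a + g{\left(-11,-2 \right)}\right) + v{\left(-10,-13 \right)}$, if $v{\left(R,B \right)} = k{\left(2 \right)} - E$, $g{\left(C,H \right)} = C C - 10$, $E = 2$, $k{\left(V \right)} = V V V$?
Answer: $-531$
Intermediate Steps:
$a = -648$ ($a = -36 + 4 \left(10 + 7\right) \left(-9\right) = -36 + 4 \cdot 17 \left(-9\right) = -36 + 4 \left(-153\right) = -36 - 612 = -648$)
$k{\left(V \right)} = V^{3}$ ($k{\left(V \right)} = V^{2} V = V^{3}$)
$g{\left(C,H \right)} = -10 + C^{2}$ ($g{\left(C,H \right)} = C^{2} - 10 = -10 + C^{2}$)
$v{\left(R,B \right)} = 6$ ($v{\left(R,B \right)} = 2^{3} - 2 = 8 - 2 = 6$)
$\left(a + g{\left(-11,-2 \right)}\right) + v{\left(-10,-13 \right)} = \left(-648 - \left(10 - \left(-11\right)^{2}\right)\right) + 6 = \left(-648 + \left(-10 + 121\right)\right) + 6 = \left(-648 + 111\right) + 6 = -537 + 6 = -531$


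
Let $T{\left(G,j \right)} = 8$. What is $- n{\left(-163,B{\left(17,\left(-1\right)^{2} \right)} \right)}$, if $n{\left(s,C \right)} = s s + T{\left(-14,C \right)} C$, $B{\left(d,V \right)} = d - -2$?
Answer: $-26721$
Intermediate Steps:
$B{\left(d,V \right)} = 2 + d$ ($B{\left(d,V \right)} = d + 2 = 2 + d$)
$n{\left(s,C \right)} = s^{2} + 8 C$ ($n{\left(s,C \right)} = s s + 8 C = s^{2} + 8 C$)
$- n{\left(-163,B{\left(17,\left(-1\right)^{2} \right)} \right)} = - (\left(-163\right)^{2} + 8 \left(2 + 17\right)) = - (26569 + 8 \cdot 19) = - (26569 + 152) = \left(-1\right) 26721 = -26721$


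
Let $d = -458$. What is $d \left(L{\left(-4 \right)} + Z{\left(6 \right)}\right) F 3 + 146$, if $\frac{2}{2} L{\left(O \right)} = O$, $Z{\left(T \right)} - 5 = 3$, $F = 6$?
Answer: $-32830$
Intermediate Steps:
$Z{\left(T \right)} = 8$ ($Z{\left(T \right)} = 5 + 3 = 8$)
$L{\left(O \right)} = O$
$d \left(L{\left(-4 \right)} + Z{\left(6 \right)}\right) F 3 + 146 = - 458 \left(-4 + 8\right) 6 \cdot 3 + 146 = - 458 \cdot 4 \cdot 18 + 146 = \left(-458\right) 72 + 146 = -32976 + 146 = -32830$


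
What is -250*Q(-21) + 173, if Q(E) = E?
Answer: 5423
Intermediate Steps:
-250*Q(-21) + 173 = -250*(-21) + 173 = 5250 + 173 = 5423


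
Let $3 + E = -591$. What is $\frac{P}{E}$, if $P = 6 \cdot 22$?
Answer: $- \frac{2}{9} \approx -0.22222$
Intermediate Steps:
$P = 132$
$E = -594$ ($E = -3 - 591 = -594$)
$\frac{P}{E} = \frac{132}{-594} = 132 \left(- \frac{1}{594}\right) = - \frac{2}{9}$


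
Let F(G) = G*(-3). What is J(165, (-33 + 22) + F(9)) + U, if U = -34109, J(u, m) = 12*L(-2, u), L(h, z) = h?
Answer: -34133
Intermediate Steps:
F(G) = -3*G
J(u, m) = -24 (J(u, m) = 12*(-2) = -24)
J(165, (-33 + 22) + F(9)) + U = -24 - 34109 = -34133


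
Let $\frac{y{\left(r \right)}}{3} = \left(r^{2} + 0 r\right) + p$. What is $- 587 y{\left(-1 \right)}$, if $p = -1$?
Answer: $0$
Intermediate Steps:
$y{\left(r \right)} = -3 + 3 r^{2}$ ($y{\left(r \right)} = 3 \left(\left(r^{2} + 0 r\right) - 1\right) = 3 \left(\left(r^{2} + 0\right) - 1\right) = 3 \left(r^{2} - 1\right) = 3 \left(-1 + r^{2}\right) = -3 + 3 r^{2}$)
$- 587 y{\left(-1 \right)} = - 587 \left(-3 + 3 \left(-1\right)^{2}\right) = - 587 \left(-3 + 3 \cdot 1\right) = - 587 \left(-3 + 3\right) = \left(-587\right) 0 = 0$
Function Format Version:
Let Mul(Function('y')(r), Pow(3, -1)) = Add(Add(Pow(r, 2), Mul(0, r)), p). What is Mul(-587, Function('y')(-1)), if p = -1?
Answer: 0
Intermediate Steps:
Function('y')(r) = Add(-3, Mul(3, Pow(r, 2))) (Function('y')(r) = Mul(3, Add(Add(Pow(r, 2), Mul(0, r)), -1)) = Mul(3, Add(Add(Pow(r, 2), 0), -1)) = Mul(3, Add(Pow(r, 2), -1)) = Mul(3, Add(-1, Pow(r, 2))) = Add(-3, Mul(3, Pow(r, 2))))
Mul(-587, Function('y')(-1)) = Mul(-587, Add(-3, Mul(3, Pow(-1, 2)))) = Mul(-587, Add(-3, Mul(3, 1))) = Mul(-587, Add(-3, 3)) = Mul(-587, 0) = 0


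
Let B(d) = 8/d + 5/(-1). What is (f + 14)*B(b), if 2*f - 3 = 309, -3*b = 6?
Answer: -1530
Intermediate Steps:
b = -2 (b = -1/3*6 = -2)
f = 156 (f = 3/2 + (1/2)*309 = 3/2 + 309/2 = 156)
B(d) = -5 + 8/d (B(d) = 8/d + 5*(-1) = 8/d - 5 = -5 + 8/d)
(f + 14)*B(b) = (156 + 14)*(-5 + 8/(-2)) = 170*(-5 + 8*(-1/2)) = 170*(-5 - 4) = 170*(-9) = -1530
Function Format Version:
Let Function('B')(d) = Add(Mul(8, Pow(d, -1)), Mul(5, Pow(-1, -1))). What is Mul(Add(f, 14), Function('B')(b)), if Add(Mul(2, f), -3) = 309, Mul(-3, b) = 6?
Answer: -1530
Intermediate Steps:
b = -2 (b = Mul(Rational(-1, 3), 6) = -2)
f = 156 (f = Add(Rational(3, 2), Mul(Rational(1, 2), 309)) = Add(Rational(3, 2), Rational(309, 2)) = 156)
Function('B')(d) = Add(-5, Mul(8, Pow(d, -1))) (Function('B')(d) = Add(Mul(8, Pow(d, -1)), Mul(5, -1)) = Add(Mul(8, Pow(d, -1)), -5) = Add(-5, Mul(8, Pow(d, -1))))
Mul(Add(f, 14), Function('B')(b)) = Mul(Add(156, 14), Add(-5, Mul(8, Pow(-2, -1)))) = Mul(170, Add(-5, Mul(8, Rational(-1, 2)))) = Mul(170, Add(-5, -4)) = Mul(170, -9) = -1530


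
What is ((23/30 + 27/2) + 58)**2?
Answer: 1175056/225 ≈ 5222.5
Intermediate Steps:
((23/30 + 27/2) + 58)**2 = (214/15 + 58)**2 = (1084/15)**2 = 1175056/225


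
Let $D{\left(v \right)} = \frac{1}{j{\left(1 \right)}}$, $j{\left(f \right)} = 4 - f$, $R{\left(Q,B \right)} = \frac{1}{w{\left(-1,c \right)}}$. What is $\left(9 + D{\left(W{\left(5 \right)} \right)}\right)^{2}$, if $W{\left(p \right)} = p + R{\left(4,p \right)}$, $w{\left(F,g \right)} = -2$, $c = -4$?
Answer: $\frac{784}{9} \approx 87.111$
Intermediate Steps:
$R{\left(Q,B \right)} = - \frac{1}{2}$ ($R{\left(Q,B \right)} = \frac{1}{-2} = - \frac{1}{2}$)
$W{\left(p \right)} = - \frac{1}{2} + p$ ($W{\left(p \right)} = p - \frac{1}{2} = - \frac{1}{2} + p$)
$D{\left(v \right)} = \frac{1}{3}$ ($D{\left(v \right)} = \frac{1}{4 - 1} = \frac{1}{3}$)
$\left(9 + D{\left(W{\left(5 \right)} \right)}\right)^{2} = \left(9 + \frac{1}{3}\right)^{2} = \left(\frac{28}{3}\right)^{2} = \frac{784}{9}$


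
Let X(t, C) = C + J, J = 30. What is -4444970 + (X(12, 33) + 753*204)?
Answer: -4291295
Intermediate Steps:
X(t, C) = 30 + C (X(t, C) = C + 30 = 30 + C)
-4444970 + (X(12, 33) + 753*204) = -4444970 + ((30 + 33) + 753*204) = -4444970 + (63 + 153612) = -4444970 + 153675 = -4291295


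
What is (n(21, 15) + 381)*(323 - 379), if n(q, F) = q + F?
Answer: -23352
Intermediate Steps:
n(q, F) = F + q
(n(21, 15) + 381)*(323 - 379) = ((15 + 21) + 381)*(323 - 379) = (36 + 381)*(-56) = 417*(-56) = -23352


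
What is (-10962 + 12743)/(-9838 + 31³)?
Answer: 1781/19953 ≈ 0.089260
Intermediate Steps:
(-10962 + 12743)/(-9838 + 31³) = 1781/(-9838 + 29791) = 1781/19953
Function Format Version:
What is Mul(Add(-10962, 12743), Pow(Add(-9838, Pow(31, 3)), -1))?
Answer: Rational(1781, 19953) ≈ 0.089260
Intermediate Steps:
Mul(Add(-10962, 12743), Pow(Add(-9838, Pow(31, 3)), -1)) = Mul(1781, Pow(Add(-9838, 29791), -1)) = Mul(1781, Pow(19953, -1)) = Mul(1781, Rational(1, 19953)) = Rational(1781, 19953)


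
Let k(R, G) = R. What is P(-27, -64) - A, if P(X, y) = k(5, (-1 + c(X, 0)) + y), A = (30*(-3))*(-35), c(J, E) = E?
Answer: -3145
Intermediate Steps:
A = 3150 (A = -90*(-35) = 3150)
P(X, y) = 5
P(-27, -64) - A = 5 - 1*3150 = 5 - 3150 = -3145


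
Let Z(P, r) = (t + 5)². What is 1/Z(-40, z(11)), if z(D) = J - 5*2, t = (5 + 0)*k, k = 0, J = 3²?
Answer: 1/25 ≈ 0.040000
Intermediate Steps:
J = 9
t = 0 (t = (5 + 0)*0 = 5*0 = 0)
z(D) = -1 (z(D) = 9 - 5*2 = 9 - 10 = -1)
Z(P, r) = 25 (Z(P, r) = (0 + 5)² = 5² = 25)
1/Z(-40, z(11)) = 1/25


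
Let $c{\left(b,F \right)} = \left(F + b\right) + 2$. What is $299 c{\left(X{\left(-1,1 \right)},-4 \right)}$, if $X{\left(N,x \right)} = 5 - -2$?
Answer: $1495$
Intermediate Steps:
$X{\left(N,x \right)} = 7$ ($X{\left(N,x \right)} = 5 + 2 = 7$)
$c{\left(b,F \right)} = 2 + F + b$
$299 c{\left(X{\left(-1,1 \right)},-4 \right)} = 299 \left(2 - 4 + 7\right) = 299 \cdot 5 = 1495$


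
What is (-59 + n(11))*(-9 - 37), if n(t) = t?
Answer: 2208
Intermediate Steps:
(-59 + n(11))*(-9 - 37) = (-59 + 11)*(-9 - 37) = -48*(-46) = 2208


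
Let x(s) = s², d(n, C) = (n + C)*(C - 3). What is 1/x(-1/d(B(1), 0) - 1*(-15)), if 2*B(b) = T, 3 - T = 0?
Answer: 81/18769 ≈ 0.0043156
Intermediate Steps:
T = 3 (T = 3 - 1*0 = 3 + 0 = 3)
B(b) = 3/2 (B(b) = (½)*3 = 3/2)
d(n, C) = (-3 + C)*(C + n) (d(n, C) = (C + n)*(-3 + C) = (-3 + C)*(C + n))
1/x(-1/d(B(1), 0) - 1*(-15)) = 1/((-1/(0² - 3*0 - 3*3/2 + 0*(3/2)) - 1*(-15))²) = 1/((-1/(0 + 0 - 9/2 + 0) + 15)²) = 1/((-1/(-9/2) + 15)²) = 1/((-1*(-2/9) + 15)²) = 1/((2/9 + 15)²) = 1/((137/9)²) = 1/(18769/81) = 81/18769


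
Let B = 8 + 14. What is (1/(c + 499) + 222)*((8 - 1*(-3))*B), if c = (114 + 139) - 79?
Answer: 36156494/673 ≈ 53724.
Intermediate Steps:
B = 22
c = 174 (c = 253 - 79 = 174)
(1/(c + 499) + 222)*((8 - 1*(-3))*B) = (1/(174 + 499) + 222)*((8 - 1*(-3))*22) = (1/673 + 222)*((8 + 3)*22) = (1/673 + 222)*(11*22) = (149407/673)*242 = 36156494/673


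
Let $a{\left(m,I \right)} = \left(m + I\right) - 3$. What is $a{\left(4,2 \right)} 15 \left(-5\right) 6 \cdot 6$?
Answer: $-8100$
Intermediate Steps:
$a{\left(m,I \right)} = -3 + I + m$ ($a{\left(m,I \right)} = \left(I + m\right) - 3 = -3 + I + m$)
$a{\left(4,2 \right)} 15 \left(-5\right) 6 \cdot 6 = \left(-3 + 2 + 4\right) 15 \left(-5\right) 6 \cdot 6 = 3 \cdot 15 \left(\left(-30\right) 6\right) = 45 \left(-180\right) = -8100$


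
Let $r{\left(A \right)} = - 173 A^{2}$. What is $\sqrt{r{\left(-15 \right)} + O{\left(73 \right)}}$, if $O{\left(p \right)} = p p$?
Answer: $2 i \sqrt{8399} \approx 183.29 i$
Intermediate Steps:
$O{\left(p \right)} = p^{2}$
$\sqrt{r{\left(-15 \right)} + O{\left(73 \right)}} = \sqrt{- 173 \left(-15\right)^{2} + 73^{2}} = \sqrt{\left(-173\right) 225 + 5329} = \sqrt{-38925 + 5329} = \sqrt{-33596} = 2 i \sqrt{8399}$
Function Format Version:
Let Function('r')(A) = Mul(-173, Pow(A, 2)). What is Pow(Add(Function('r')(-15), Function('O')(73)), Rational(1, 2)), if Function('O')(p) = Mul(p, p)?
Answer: Mul(2, I, Pow(8399, Rational(1, 2))) ≈ Mul(183.29, I)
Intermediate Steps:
Function('O')(p) = Pow(p, 2)
Pow(Add(Function('r')(-15), Function('O')(73)), Rational(1, 2)) = Pow(Add(Mul(-173, Pow(-15, 2)), Pow(73, 2)), Rational(1, 2)) = Pow(Add(Mul(-173, 225), 5329), Rational(1, 2)) = Pow(Add(-38925, 5329), Rational(1, 2)) = Pow(-33596, Rational(1, 2)) = Mul(2, I, Pow(8399, Rational(1, 2)))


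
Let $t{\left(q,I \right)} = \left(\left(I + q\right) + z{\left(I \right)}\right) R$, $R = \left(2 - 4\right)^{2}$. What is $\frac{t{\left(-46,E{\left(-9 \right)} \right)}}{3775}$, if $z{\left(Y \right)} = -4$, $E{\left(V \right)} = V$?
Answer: $- \frac{236}{3775} \approx -0.062517$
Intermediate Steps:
$R = 4$ ($R = \left(-2\right)^{2} = 4$)
$t{\left(q,I \right)} = -16 + 4 I + 4 q$ ($t{\left(q,I \right)} = \left(\left(I + q\right) - 4\right) 4 = \left(-4 + I + q\right) 4 = -16 + 4 I + 4 q$)
$\frac{t{\left(-46,E{\left(-9 \right)} \right)}}{3775} = \frac{-16 + 4 \left(-9\right) + 4 \left(-46\right)}{3775} = \left(-16 - 36 - 184\right) \frac{1}{3775} = \left(-236\right) \frac{1}{3775} = - \frac{236}{3775}$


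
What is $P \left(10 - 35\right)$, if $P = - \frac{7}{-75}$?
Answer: $- \frac{7}{3} \approx -2.3333$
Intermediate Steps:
$P = \frac{7}{75}$ ($P = \left(-7\right) \left(- \frac{1}{75}\right) = \frac{7}{75} \approx 0.093333$)
$P \left(10 - 35\right) = \frac{7 \left(10 - 35\right)}{75} = \frac{7}{75} \left(-25\right) = - \frac{7}{3}$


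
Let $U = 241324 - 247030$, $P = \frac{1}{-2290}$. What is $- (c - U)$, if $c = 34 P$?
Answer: $- \frac{6533353}{1145} \approx -5706.0$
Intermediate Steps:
$P = - \frac{1}{2290} \approx -0.00043668$
$U = -5706$ ($U = 241324 - 247030 = -5706$)
$c = - \frac{17}{1145}$ ($c = 34 \left(- \frac{1}{2290}\right) = - \frac{17}{1145} \approx -0.014847$)
$- (c - U) = - (- \frac{17}{1145} - -5706) = - (- \frac{17}{1145} + 5706) = \left(-1\right) \frac{6533353}{1145} = - \frac{6533353}{1145}$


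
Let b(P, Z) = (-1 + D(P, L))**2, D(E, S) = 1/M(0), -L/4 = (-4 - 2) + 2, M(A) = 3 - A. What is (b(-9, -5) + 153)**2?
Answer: 1907161/81 ≈ 23545.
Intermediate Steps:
L = 16 (L = -4*((-4 - 2) + 2) = -4*(-6 + 2) = -4*(-4) = 16)
D(E, S) = 1/3 (D(E, S) = 1/(3 - 1*0) = 1/(3 + 0) = 1/3)
b(P, Z) = 4/9 (b(P, Z) = (-1 + 1/3)**2 = (-2/3)**2 = 4/9)
(b(-9, -5) + 153)**2 = (4/9 + 153)**2 = (1381/9)**2 = 1907161/81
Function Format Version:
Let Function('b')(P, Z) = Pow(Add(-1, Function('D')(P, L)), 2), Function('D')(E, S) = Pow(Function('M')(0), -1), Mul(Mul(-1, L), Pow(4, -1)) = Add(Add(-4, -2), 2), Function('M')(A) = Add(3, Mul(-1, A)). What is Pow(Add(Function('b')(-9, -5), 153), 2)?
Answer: Rational(1907161, 81) ≈ 23545.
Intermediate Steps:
L = 16 (L = Mul(-4, Add(Add(-4, -2), 2)) = Mul(-4, Add(-6, 2)) = Mul(-4, -4) = 16)
Function('D')(E, S) = Rational(1, 3) (Function('D')(E, S) = Pow(Add(3, Mul(-1, 0)), -1) = Pow(Add(3, 0), -1) = Pow(3, -1) = Rational(1, 3))
Function('b')(P, Z) = Rational(4, 9) (Function('b')(P, Z) = Pow(Add(-1, Rational(1, 3)), 2) = Pow(Rational(-2, 3), 2) = Rational(4, 9))
Pow(Add(Function('b')(-9, -5), 153), 2) = Pow(Add(Rational(4, 9), 153), 2) = Pow(Rational(1381, 9), 2) = Rational(1907161, 81)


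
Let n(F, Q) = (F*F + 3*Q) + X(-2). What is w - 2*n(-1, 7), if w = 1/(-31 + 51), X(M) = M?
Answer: -799/20 ≈ -39.950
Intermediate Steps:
n(F, Q) = -2 + F² + 3*Q (n(F, Q) = (F*F + 3*Q) - 2 = (F² + 3*Q) - 2 = -2 + F² + 3*Q)
w = 1/20 ≈ 0.050000
w - 2*n(-1, 7) = 1/20 - 2*(-2 + (-1)² + 3*7) = 1/20 - 2*(-2 + 1 + 21) = 1/20 - 2*20 = 1/20 - 40 = -799/20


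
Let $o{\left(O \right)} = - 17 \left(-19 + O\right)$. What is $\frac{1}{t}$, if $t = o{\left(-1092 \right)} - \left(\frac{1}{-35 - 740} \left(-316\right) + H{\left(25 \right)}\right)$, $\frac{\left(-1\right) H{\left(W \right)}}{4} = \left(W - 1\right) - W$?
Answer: $\frac{775}{14634009} \approx 5.2959 \cdot 10^{-5}$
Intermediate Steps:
$H{\left(W \right)} = 4$ ($H{\left(W \right)} = - 4 \left(\left(W - 1\right) - W\right) = - 4 \left(\left(-1 + W\right) - W\right) = \left(-4\right) \left(-1\right) = 4$)
$o{\left(O \right)} = 323 - 17 O$
$t = \frac{14634009}{775}$ ($t = \left(323 - -18564\right) - \left(\frac{1}{-35 - 740} \left(-316\right) + 4\right) = \left(323 + 18564\right) - \left(\frac{1}{-775} \left(-316\right) + 4\right) = 18887 - \left(\left(- \frac{1}{775}\right) \left(-316\right) + 4\right) = 18887 - \left(\frac{316}{775} + 4\right) = 18887 - \frac{3416}{775} = \frac{14634009}{775} \approx 18883.0$)
$\frac{1}{t} = \frac{1}{\frac{14634009}{775}} = \frac{775}{14634009}$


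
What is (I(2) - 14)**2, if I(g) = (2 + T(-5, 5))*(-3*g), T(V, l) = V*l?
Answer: 15376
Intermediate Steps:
I(g) = 69*g (I(g) = (2 - 5*5)*(-3*g) = (2 - 25)*(-3*g) = -(-69)*g = 69*g)
(I(2) - 14)**2 = (69*2 - 14)**2 = (138 - 14)**2 = 124**2 = 15376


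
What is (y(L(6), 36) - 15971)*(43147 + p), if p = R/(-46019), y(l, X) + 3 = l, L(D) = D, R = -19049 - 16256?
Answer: -31706333820864/46019 ≈ -6.8898e+8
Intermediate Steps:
R = -35305
y(l, X) = -3 + l
p = 35305/46019 (p = -35305/(-46019) = -35305*(-1/46019) = 35305/46019 ≈ 0.76718)
(y(L(6), 36) - 15971)*(43147 + p) = ((-3 + 6) - 15971)*(43147 + 35305/46019) = (3 - 15971)*(1985617098/46019) = -15968*1985617098/46019 = -31706333820864/46019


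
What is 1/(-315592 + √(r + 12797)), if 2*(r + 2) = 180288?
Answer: -315592/99598207525 - √102939/99598207525 ≈ -3.1719e-6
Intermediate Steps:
r = 90142 (r = -2 + (½)*180288 = -2 + 90144 = 90142)
1/(-315592 + √(r + 12797)) = 1/(-315592 + √(90142 + 12797)) = 1/(-315592 + √102939)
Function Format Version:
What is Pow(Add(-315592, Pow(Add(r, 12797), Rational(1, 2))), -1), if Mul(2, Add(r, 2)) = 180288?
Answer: Add(Rational(-315592, 99598207525), Mul(Rational(-1, 99598207525), Pow(102939, Rational(1, 2)))) ≈ -3.1719e-6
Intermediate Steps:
r = 90142 (r = Add(-2, Mul(Rational(1, 2), 180288)) = Add(-2, 90144) = 90142)
Pow(Add(-315592, Pow(Add(r, 12797), Rational(1, 2))), -1) = Pow(Add(-315592, Pow(Add(90142, 12797), Rational(1, 2))), -1) = Pow(Add(-315592, Pow(102939, Rational(1, 2))), -1)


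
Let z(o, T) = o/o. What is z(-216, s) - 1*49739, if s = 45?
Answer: -49738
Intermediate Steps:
z(o, T) = 1
z(-216, s) - 1*49739 = 1 - 1*49739 = 1 - 49739 = -49738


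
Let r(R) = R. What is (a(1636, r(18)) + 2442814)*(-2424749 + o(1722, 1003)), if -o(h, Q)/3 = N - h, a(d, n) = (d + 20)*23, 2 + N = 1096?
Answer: -6010890624230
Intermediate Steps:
N = 1094 (N = -2 + 1096 = 1094)
a(d, n) = 460 + 23*d (a(d, n) = (20 + d)*23 = 460 + 23*d)
o(h, Q) = -3282 + 3*h (o(h, Q) = -3*(1094 - h) = -3282 + 3*h)
(a(1636, r(18)) + 2442814)*(-2424749 + o(1722, 1003)) = ((460 + 23*1636) + 2442814)*(-2424749 + (-3282 + 3*1722)) = ((460 + 37628) + 2442814)*(-2424749 + (-3282 + 5166)) = (38088 + 2442814)*(-2424749 + 1884) = 2480902*(-2422865) = -6010890624230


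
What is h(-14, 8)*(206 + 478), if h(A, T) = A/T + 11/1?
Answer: 6327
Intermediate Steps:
h(A, T) = 11 + A/T (h(A, T) = A/T + 11*1 = A/T + 11 = 11 + A/T)
h(-14, 8)*(206 + 478) = (11 - 14/8)*(206 + 478) = (11 - 14*⅛)*684 = (11 - 7/4)*684 = (37/4)*684 = 6327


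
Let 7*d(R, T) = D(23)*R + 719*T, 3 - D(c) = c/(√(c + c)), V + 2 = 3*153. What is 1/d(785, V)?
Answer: 661876/31289392359 + 785*√46/31289392359 ≈ 2.1324e-5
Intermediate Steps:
V = 457 (V = -2 + 3*153 = -2 + 459 = 457)
D(c) = 3 - √2*√c/2 (D(c) = 3 - c/(√(c + c)) = 3 - c/(√(2*c)) = 3 - c/(√2*√c) = 3 - c*√2/(2*√c) = 3 - √2*√c/2)
d(R, T) = 719*T/7 + R*(3 - √46/2)/7 (d(R, T) = ((3 - √2*√23/2)*R + 719*T)/7 = ((3 - √46/2)*R + 719*T)/7 = (R*(3 - √46/2) + 719*T)/7 = (719*T + R*(3 - √46/2))/7 = 719*T/7 + R*(3 - √46/2)/7)
1/d(785, V) = 1/((719/7)*457 + (1/14)*785*(6 - √46)) = 1/(328583/7 + (2355/7 - 785*√46/14)) = 1/(330938/7 - 785*√46/14)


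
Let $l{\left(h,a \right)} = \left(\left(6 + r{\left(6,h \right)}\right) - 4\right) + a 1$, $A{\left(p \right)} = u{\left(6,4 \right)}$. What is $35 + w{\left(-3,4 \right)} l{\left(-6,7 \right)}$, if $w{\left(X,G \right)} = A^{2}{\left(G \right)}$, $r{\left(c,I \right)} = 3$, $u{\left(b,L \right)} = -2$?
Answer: $83$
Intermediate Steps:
$A{\left(p \right)} = -2$
$l{\left(h,a \right)} = 5 + a$ ($l{\left(h,a \right)} = \left(\left(6 + 3\right) - 4\right) + a 1 = \left(9 - 4\right) + a = 5 + a$)
$w{\left(X,G \right)} = 4$ ($w{\left(X,G \right)} = \left(-2\right)^{2} = 4$)
$35 + w{\left(-3,4 \right)} l{\left(-6,7 \right)} = 35 + 4 \left(5 + 7\right) = 35 + 4 \cdot 12 = 35 + 48 = 83$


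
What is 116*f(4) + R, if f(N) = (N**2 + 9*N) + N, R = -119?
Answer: 6377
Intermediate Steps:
f(N) = N**2 + 10*N
116*f(4) + R = 116*(4*(10 + 4)) - 119 = 116*(4*14) - 119 = 116*56 - 119 = 6496 - 119 = 6377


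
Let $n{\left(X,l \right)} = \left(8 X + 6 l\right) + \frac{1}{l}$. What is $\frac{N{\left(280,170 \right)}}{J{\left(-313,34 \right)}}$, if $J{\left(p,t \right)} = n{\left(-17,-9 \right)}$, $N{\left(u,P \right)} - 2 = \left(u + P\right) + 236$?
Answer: $- \frac{6192}{1711} \approx -3.6189$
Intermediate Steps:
$n{\left(X,l \right)} = \frac{1}{l} + 6 l + 8 X$ ($n{\left(X,l \right)} = \left(6 l + 8 X\right) + \frac{1}{l} = \frac{1}{l} + 6 l + 8 X$)
$N{\left(u,P \right)} = 238 + P + u$ ($N{\left(u,P \right)} = 2 + \left(\left(u + P\right) + 236\right) = 2 + \left(\left(P + u\right) + 236\right) = 2 + \left(236 + P + u\right) = 238 + P + u$)
$J{\left(p,t \right)} = - \frac{1711}{9}$ ($J{\left(p,t \right)} = \frac{1}{-9} + 6 \left(-9\right) + 8 \left(-17\right) = - \frac{1}{9} - 54 - 136 = - \frac{1711}{9}$)
$\frac{N{\left(280,170 \right)}}{J{\left(-313,34 \right)}} = \frac{238 + 170 + 280}{- \frac{1711}{9}} = 688 \left(- \frac{9}{1711}\right) = - \frac{6192}{1711}$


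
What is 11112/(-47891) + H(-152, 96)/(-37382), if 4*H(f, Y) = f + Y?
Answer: -207359155/895130681 ≈ -0.23165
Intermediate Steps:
H(f, Y) = Y/4 + f/4 (H(f, Y) = (f + Y)/4 = (Y + f)/4 = Y/4 + f/4)
11112/(-47891) + H(-152, 96)/(-37382) = 11112/(-47891) + ((1/4)*96 + (1/4)*(-152))/(-37382) = 11112*(-1/47891) + (24 - 38)*(-1/37382) = -11112/47891 - 14*(-1/37382) = -11112/47891 + 7/18691 = -207359155/895130681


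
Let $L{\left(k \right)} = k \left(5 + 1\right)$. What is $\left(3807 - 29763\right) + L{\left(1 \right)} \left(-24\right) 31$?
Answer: $-30420$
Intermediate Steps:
$L{\left(k \right)} = 6 k$ ($L{\left(k \right)} = k 6 = 6 k$)
$\left(3807 - 29763\right) + L{\left(1 \right)} \left(-24\right) 31 = \left(3807 - 29763\right) + 6 \cdot 1 \left(-24\right) 31 = -25956 + 6 \left(-24\right) 31 = -25956 - 4464 = -30420$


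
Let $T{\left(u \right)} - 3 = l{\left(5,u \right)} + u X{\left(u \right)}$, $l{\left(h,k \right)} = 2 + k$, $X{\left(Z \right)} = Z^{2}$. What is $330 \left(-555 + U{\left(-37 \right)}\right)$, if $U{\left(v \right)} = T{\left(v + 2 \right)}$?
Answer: $-14341800$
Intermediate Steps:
$T{\left(u \right)} = 5 + u + u^{3}$ ($T{\left(u \right)} = 3 + \left(\left(2 + u\right) + u u^{2}\right) = 3 + \left(\left(2 + u\right) + u^{3}\right) = 3 + \left(2 + u + u^{3}\right) = 5 + u + u^{3}$)
$U{\left(v \right)} = 7 + v + \left(2 + v\right)^{3}$ ($U{\left(v \right)} = 5 + \left(v + 2\right) + \left(v + 2\right)^{3} = 5 + \left(2 + v\right) + \left(2 + v\right)^{3} = 7 + v + \left(2 + v\right)^{3}$)
$330 \left(-555 + U{\left(-37 \right)}\right) = 330 \left(-555 + \left(7 - 37 + \left(2 - 37\right)^{3}\right)\right) = 330 \left(-555 + \left(7 - 37 + \left(-35\right)^{3}\right)\right) = 330 \left(-555 - 42905\right) = 330 \left(-43460\right) = -14341800$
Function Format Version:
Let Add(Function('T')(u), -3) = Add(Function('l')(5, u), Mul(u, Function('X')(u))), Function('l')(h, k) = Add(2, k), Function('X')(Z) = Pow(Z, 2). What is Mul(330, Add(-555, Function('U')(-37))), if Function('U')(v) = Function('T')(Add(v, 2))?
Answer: -14341800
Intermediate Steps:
Function('T')(u) = Add(5, u, Pow(u, 3)) (Function('T')(u) = Add(3, Add(Add(2, u), Mul(u, Pow(u, 2)))) = Add(3, Add(Add(2, u), Pow(u, 3))) = Add(3, Add(2, u, Pow(u, 3))) = Add(5, u, Pow(u, 3)))
Function('U')(v) = Add(7, v, Pow(Add(2, v), 3)) (Function('U')(v) = Add(5, Add(v, 2), Pow(Add(v, 2), 3)) = Add(5, Add(2, v), Pow(Add(2, v), 3)) = Add(7, v, Pow(Add(2, v), 3)))
Mul(330, Add(-555, Function('U')(-37))) = Mul(330, Add(-555, Add(7, -37, Pow(Add(2, -37), 3)))) = Mul(330, Add(-555, Add(7, -37, Pow(-35, 3)))) = Mul(330, Add(-555, Add(7, -37, -42875))) = Mul(330, Add(-555, -42905)) = Mul(330, -43460) = -14341800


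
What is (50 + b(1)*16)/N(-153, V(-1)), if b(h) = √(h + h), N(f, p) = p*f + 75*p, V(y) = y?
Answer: 25/39 + 8*√2/39 ≈ 0.93112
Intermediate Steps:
N(f, p) = 75*p + f*p (N(f, p) = f*p + 75*p = 75*p + f*p)
b(h) = √2*√h (b(h) = √(2*h) = √2*√h)
(50 + b(1)*16)/N(-153, V(-1)) = (50 + (√2*√1)*16)/((-(75 - 153))) = (50 + (√2*1)*16)/((-1*(-78))) = (50 + √2*16)/78 = (50 + 16*√2)*(1/78) = 25/39 + 8*√2/39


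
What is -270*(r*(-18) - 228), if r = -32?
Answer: -93960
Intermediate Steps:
-270*(r*(-18) - 228) = -270*(-32*(-18) - 228) = -270*(576 - 228) = -270*348 = -93960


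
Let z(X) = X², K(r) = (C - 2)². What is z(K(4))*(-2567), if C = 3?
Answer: -2567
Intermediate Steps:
K(r) = 1 (K(r) = (3 - 2)² = 1² = 1)
z(K(4))*(-2567) = 1²*(-2567) = 1*(-2567) = -2567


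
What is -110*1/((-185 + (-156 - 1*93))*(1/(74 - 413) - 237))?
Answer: -1695/1584968 ≈ -0.0010694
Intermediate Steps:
-110*1/((-185 + (-156 - 1*93))*(1/(74 - 413) - 237)) = -110*1/((-185 + (-156 - 93))*(1/(-339) - 237)) = -110*1/((-185 - 249)*(-1/339 - 237)) = -110/((-434*(-80344/339))) = -110/34869296/339 = -110*339/34869296 = -1695/1584968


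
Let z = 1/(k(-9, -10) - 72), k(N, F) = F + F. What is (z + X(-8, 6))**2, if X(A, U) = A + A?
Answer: 2169729/8464 ≈ 256.35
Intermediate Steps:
k(N, F) = 2*F
X(A, U) = 2*A
z = -1/92 (z = 1/(2*(-10) - 72) = 1/(-20 - 72) = 1/(-92) = -1/92 ≈ -0.010870)
(z + X(-8, 6))**2 = (-1/92 + 2*(-8))**2 = (-1/92 - 16)**2 = (-1473/92)**2 = 2169729/8464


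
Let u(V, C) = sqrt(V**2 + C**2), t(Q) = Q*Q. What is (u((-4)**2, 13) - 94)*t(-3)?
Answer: -846 + 45*sqrt(17) ≈ -660.46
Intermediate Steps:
t(Q) = Q**2
u(V, C) = sqrt(C**2 + V**2)
(u((-4)**2, 13) - 94)*t(-3) = (sqrt(13**2 + ((-4)**2)**2) - 94)*(-3)**2 = (sqrt(169 + 16**2) - 94)*9 = (sqrt(169 + 256) - 94)*9 = (sqrt(425) - 94)*9 = (5*sqrt(17) - 94)*9 = (-94 + 5*sqrt(17))*9 = -846 + 45*sqrt(17)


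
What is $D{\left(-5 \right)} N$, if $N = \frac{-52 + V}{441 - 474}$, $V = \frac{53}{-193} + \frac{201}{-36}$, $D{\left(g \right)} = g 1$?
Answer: $- \frac{669995}{76428} \approx -8.7664$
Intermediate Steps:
$D{\left(g \right)} = g$
$V = - \frac{13567}{2316}$ ($V = 53 \left(- \frac{1}{193}\right) + 201 \left(- \frac{1}{36}\right) = - \frac{53}{193} - \frac{67}{12} = - \frac{13567}{2316} \approx -5.8579$)
$N = \frac{133999}{76428}$ ($N = \frac{-52 - \frac{13567}{2316}}{441 - 474} = - \frac{133999}{2316 \left(-33\right)} = \left(- \frac{133999}{2316}\right) \left(- \frac{1}{33}\right) = \frac{133999}{76428} \approx 1.7533$)
$D{\left(-5 \right)} N = \left(-5\right) \frac{133999}{76428} = - \frac{669995}{76428}$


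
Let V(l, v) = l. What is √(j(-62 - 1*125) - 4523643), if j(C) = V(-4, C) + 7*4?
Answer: I*√4523619 ≈ 2126.9*I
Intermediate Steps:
j(C) = 24 (j(C) = -4 + 7*4 = -4 + 28 = 24)
√(j(-62 - 1*125) - 4523643) = √(24 - 4523643) = √(-4523619) = I*√4523619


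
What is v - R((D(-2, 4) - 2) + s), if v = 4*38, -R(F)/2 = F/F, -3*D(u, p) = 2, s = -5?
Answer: 154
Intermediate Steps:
D(u, p) = -⅔ (D(u, p) = -⅓*2 = -⅔)
R(F) = -2 (R(F) = -2*F/F = -2*1 = -2)
v = 152
v - R((D(-2, 4) - 2) + s) = 152 - 1*(-2) = 152 + 2 = 154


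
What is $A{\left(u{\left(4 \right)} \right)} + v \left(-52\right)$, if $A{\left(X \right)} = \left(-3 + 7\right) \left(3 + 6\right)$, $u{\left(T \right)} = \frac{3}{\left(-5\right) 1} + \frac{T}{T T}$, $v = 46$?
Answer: $-2356$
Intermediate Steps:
$u{\left(T \right)} = - \frac{3}{5} + \frac{1}{T}$ ($u{\left(T \right)} = \frac{3}{-5} + \frac{T}{T^{2}} = 3 \left(- \frac{1}{5}\right) + \frac{T}{T^{2}} = - \frac{3}{5} + \frac{1}{T}$)
$A{\left(X \right)} = 36$ ($A{\left(X \right)} = 4 \cdot 9 = 36$)
$A{\left(u{\left(4 \right)} \right)} + v \left(-52\right) = 36 + 46 \left(-52\right) = 36 - 2392 = -2356$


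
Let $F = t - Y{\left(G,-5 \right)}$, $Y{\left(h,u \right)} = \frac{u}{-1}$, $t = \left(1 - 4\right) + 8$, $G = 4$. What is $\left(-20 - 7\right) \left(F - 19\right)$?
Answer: $513$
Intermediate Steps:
$t = 5$ ($t = -3 + 8 = 5$)
$Y{\left(h,u \right)} = - u$ ($Y{\left(h,u \right)} = u \left(-1\right) = - u$)
$F = 0$ ($F = 5 - \left(-1\right) \left(-5\right) = 5 - 5 = 0$)
$\left(-20 - 7\right) \left(F - 19\right) = \left(-20 - 7\right) \left(0 - 19\right) = \left(-20 - 7\right) \left(-19\right) = \left(-27\right) \left(-19\right) = 513$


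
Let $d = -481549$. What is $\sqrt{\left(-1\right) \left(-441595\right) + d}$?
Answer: $i \sqrt{39954} \approx 199.89 i$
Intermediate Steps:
$\sqrt{\left(-1\right) \left(-441595\right) + d} = \sqrt{\left(-1\right) \left(-441595\right) - 481549} = \sqrt{441595 - 481549} = \sqrt{-39954} = i \sqrt{39954}$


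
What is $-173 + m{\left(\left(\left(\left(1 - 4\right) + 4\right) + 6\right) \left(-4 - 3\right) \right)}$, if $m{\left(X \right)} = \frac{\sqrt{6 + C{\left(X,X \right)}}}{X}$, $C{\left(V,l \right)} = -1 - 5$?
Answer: $-173$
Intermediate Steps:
$C{\left(V,l \right)} = -6$ ($C{\left(V,l \right)} = -1 - 5 = -6$)
$m{\left(X \right)} = 0$ ($m{\left(X \right)} = \frac{\sqrt{6 - 6}}{X} = \frac{\sqrt{0}}{X} = \frac{0}{X} = 0$)
$-173 + m{\left(\left(\left(\left(1 - 4\right) + 4\right) + 6\right) \left(-4 - 3\right) \right)} = -173 + 0 = -173$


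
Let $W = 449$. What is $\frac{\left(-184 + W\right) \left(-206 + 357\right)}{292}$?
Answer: $\frac{40015}{292} \approx 137.04$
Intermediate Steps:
$\frac{\left(-184 + W\right) \left(-206 + 357\right)}{292} = \frac{\left(-184 + 449\right) \left(-206 + 357\right)}{292} = 265 \cdot 151 \cdot \frac{1}{292} = 40015 \cdot \frac{1}{292} = \frac{40015}{292}$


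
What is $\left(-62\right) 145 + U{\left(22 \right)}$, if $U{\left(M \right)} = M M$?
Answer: $-8506$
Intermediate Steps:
$U{\left(M \right)} = M^{2}$
$\left(-62\right) 145 + U{\left(22 \right)} = \left(-62\right) 145 + 22^{2} = -8990 + 484 = -8506$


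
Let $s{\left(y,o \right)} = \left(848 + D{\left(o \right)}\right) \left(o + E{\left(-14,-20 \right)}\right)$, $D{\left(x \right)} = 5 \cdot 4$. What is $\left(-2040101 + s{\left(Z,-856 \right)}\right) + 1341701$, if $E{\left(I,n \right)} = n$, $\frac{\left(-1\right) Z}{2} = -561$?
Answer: $-1458768$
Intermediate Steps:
$Z = 1122$ ($Z = \left(-2\right) \left(-561\right) = 1122$)
$D{\left(x \right)} = 20$
$s{\left(y,o \right)} = -17360 + 868 o$ ($s{\left(y,o \right)} = \left(848 + 20\right) \left(o - 20\right) = 868 \left(-20 + o\right) = -17360 + 868 o$)
$\left(-2040101 + s{\left(Z,-856 \right)}\right) + 1341701 = \left(-2040101 + \left(-17360 + 868 \left(-856\right)\right)\right) + 1341701 = \left(-2040101 - 760368\right) + 1341701 = -2800469 + 1341701 = -1458768$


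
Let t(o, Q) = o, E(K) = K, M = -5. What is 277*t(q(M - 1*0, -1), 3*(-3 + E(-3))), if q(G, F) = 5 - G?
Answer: 2770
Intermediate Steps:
277*t(q(M - 1*0, -1), 3*(-3 + E(-3))) = 277*(5 - (-5 - 1*0)) = 277*(5 - (-5 + 0)) = 277*(5 - 1*(-5)) = 277*(5 + 5) = 277*10 = 2770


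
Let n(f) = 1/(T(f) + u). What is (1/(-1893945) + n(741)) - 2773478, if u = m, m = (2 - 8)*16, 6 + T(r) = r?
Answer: -1118849549790128/403410285 ≈ -2.7735e+6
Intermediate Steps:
T(r) = -6 + r
m = -96 (m = -6*16 = -96)
u = -96
n(f) = 1/(-102 + f) (n(f) = 1/((-6 + f) - 96) = 1/(-102 + f))
(1/(-1893945) + n(741)) - 2773478 = (1/(-1893945) + 1/(-102 + 741)) - 2773478 = (-1/1893945 + 1/639) - 2773478 = 631102/403410285 - 2773478 = -1118849549790128/403410285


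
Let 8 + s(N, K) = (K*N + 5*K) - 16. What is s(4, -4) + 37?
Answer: -23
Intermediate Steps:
s(N, K) = -24 + 5*K + K*N (s(N, K) = -8 + ((K*N + 5*K) - 16) = -8 + ((5*K + K*N) - 16) = -8 + (-16 + 5*K + K*N) = -24 + 5*K + K*N)
s(4, -4) + 37 = (-24 + 5*(-4) - 4*4) + 37 = (-24 - 20 - 16) + 37 = -60 + 37 = -23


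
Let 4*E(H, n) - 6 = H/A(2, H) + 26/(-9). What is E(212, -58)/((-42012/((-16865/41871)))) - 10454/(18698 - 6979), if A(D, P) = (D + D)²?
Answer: -2647967105503237/2968518339790272 ≈ -0.89202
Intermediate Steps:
A(D, P) = 4*D² (A(D, P) = (2*D)² = 4*D²)
E(H, n) = 7/9 + H/64 (E(H, n) = 3/2 + (H/((4*2²)) + 26/(-9))/4 = 3/2 + (H/((4*4)) + 26*(-⅑))/4 = 3/2 + (H/16 - 26/9)/4 = 3/2 + (-26/9 + H/16)/4 = 3/2 + (-13/18 + H/64) = 7/9 + H/64)
E(212, -58)/((-42012/((-16865/41871)))) - 10454/(18698 - 6979) = (7/9 + (1/64)*212)/((-42012/((-16865/41871)))) - 10454/(18698 - 6979) = (7/9 + 53/16)/((-42012/((-16865*1/41871)))) - 10454/11719 = 589/(144*((-42012/(-16865/41871)))) - 10454*1/11719 = 589/(144*((-42012*(-41871/16865)))) - 10454/11719 = 589/(144*(1759084452/16865)) - 10454/11719 = (589/144)*(16865/1759084452) - 10454/11719 = 9933485/253308161088 - 10454/11719 = -2647967105503237/2968518339790272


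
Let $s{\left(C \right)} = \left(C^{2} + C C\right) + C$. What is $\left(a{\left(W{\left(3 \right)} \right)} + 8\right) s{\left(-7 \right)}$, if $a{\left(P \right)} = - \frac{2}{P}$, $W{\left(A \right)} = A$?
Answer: $\frac{2002}{3} \approx 667.33$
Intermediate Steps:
$s{\left(C \right)} = C + 2 C^{2}$ ($s{\left(C \right)} = \left(C^{2} + C^{2}\right) + C = 2 C^{2} + C = C + 2 C^{2}$)
$\left(a{\left(W{\left(3 \right)} \right)} + 8\right) s{\left(-7 \right)} = \left(- \frac{2}{3} + 8\right) \left(- 7 \left(1 + 2 \left(-7\right)\right)\right) = \left(\left(-2\right) \frac{1}{3} + 8\right) \left(- 7 \left(1 - 14\right)\right) = \left(- \frac{2}{3} + 8\right) \left(\left(-7\right) \left(-13\right)\right) = \frac{22}{3} \cdot 91 = \frac{2002}{3}$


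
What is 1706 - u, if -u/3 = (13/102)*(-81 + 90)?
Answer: 58121/34 ≈ 1709.4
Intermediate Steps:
u = -117/34 (u = -3*13/102*(-81 + 90) = -3*13*(1/102)*9 = -13*9/34 = -3*39/34 = -117/34 ≈ -3.4412)
1706 - u = 1706 - 1*(-117/34) = 1706 + 117/34 = 58121/34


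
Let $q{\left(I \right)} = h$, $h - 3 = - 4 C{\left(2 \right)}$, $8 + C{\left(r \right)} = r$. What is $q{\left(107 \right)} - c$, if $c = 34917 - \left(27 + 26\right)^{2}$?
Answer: $-32081$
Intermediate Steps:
$C{\left(r \right)} = -8 + r$
$h = 27$ ($h = 3 - 4 \left(-8 + 2\right) = 3 - -24 = 3 + 24 = 27$)
$q{\left(I \right)} = 27$
$c = 32108$ ($c = 34917 - 53^{2} = 34917 - 2809 = 32108$)
$q{\left(107 \right)} - c = 27 - 32108 = -32081$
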